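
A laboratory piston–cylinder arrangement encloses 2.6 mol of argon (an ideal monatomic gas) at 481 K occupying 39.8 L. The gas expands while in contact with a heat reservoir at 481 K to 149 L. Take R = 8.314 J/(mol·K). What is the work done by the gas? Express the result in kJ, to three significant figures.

Isothermal: W = nRT ln(V₂/V₁).
W = (2.6)(8.314)(481) × ln(149/39.8)
  = 10397 × 1.32
W_by_gas = 13726 J.

W ≈ 13.7 kJ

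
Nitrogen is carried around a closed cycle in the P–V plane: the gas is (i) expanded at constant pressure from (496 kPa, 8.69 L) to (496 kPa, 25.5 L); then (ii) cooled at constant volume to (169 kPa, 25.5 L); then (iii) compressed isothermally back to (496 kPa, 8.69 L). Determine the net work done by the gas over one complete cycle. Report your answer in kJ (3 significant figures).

W_net ≈ 3.70 kJ

Leg (i): W = PΔV = (496)(25.5 − 8.69) = 8338 J.
Leg (ii): W = 0.
Leg (iii): W = PᵢVᵢ ln(V_f/Vᵢ) = (4310) ln(8.69/25.5) = -4639 J.
W_net = 8338 − 4639 = 3699 J.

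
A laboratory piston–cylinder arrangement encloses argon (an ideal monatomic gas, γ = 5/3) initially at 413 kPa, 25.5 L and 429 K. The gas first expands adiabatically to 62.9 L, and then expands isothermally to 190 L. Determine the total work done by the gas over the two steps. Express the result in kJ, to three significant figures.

Step 1 (adiabatic): W = (P₁V₁ − P₂V₂)/(γ−1) = (10532 − 5769)/0.667 = 7144 J.
After step 1: P = 91.71 kPa, V = 62.9 L, T = 235 K.
Step 2 (isothermal): W = P₁V₁ ln(V₂/V₁) = (5769) ln(190/62.9) = 6377 J.
W_total = 7144 + 6377 = 13521 J.

W_total ≈ 13.5 kJ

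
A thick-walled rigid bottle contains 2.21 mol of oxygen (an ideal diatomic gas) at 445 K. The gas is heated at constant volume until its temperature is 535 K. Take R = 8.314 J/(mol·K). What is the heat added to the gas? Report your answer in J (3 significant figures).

Q ≈ 4130 J

Constant volume ⇒ W = 0, so Q = ΔU = nCᵥΔT with Cᵥ = 5R/2 = 20.79 J/(mol·K).
ΔU = (2.21)(20.79)(535 − 445) = 4134 J.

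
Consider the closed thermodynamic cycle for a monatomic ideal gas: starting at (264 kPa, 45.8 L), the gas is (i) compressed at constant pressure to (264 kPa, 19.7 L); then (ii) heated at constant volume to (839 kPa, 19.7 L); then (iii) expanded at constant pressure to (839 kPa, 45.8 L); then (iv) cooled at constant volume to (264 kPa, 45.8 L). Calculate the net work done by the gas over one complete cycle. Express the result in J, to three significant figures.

Constant-volume legs do no work.
W(i) = (264)(19.7 − 45.8) = -6890 J; W(iii) = (839)(45.8 − 19.7) = 21898 J.
W_net = -6890 + 21898 = 15007 J (the clockwise enclosed area).

W_net ≈ 15000 J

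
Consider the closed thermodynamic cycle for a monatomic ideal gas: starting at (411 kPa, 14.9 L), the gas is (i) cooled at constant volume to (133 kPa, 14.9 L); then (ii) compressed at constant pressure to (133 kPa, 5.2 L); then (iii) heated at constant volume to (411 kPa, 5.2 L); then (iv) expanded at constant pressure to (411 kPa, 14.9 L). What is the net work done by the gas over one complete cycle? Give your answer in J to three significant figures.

W_net ≈ 2700 J

Constant-volume legs do no work.
W(ii) = (133)(5.2 − 14.9) = -1290 J; W(iv) = (411)(14.9 − 5.2) = 3987 J.
W_net = -1290 + 3987 = 2697 J (the clockwise enclosed area).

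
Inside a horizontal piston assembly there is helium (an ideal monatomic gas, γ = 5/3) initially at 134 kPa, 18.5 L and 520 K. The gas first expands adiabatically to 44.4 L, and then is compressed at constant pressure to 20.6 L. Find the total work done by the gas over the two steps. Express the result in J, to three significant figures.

Step 1 (adiabatic): W = (P₁V₁ − P₂V₂)/(γ−1) = (2479 − 1383)/0.667 = 1644 J.
After step 1: P = 31.15 kPa, V = 44.4 L, T = 290.1 K.
Step 2 (isobaric): W = PΔV = (31.15 kPa)(20.6 − 44.4 L) = -741.3 J.
W_total = 1644 − 741.3 = 902.8 J.

W_total ≈ 903 J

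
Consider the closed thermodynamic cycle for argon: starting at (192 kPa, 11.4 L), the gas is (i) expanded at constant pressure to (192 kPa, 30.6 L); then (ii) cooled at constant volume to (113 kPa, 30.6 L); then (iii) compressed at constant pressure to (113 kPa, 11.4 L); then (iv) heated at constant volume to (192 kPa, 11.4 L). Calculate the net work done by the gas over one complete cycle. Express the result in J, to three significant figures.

Constant-volume legs do no work.
W(i) = (192)(30.6 − 11.4) = 3686 J; W(iii) = (113)(11.4 − 30.6) = -2170 J.
W_net = 3686 − 2170 = 1517 J (the clockwise enclosed area).

W_net ≈ 1520 J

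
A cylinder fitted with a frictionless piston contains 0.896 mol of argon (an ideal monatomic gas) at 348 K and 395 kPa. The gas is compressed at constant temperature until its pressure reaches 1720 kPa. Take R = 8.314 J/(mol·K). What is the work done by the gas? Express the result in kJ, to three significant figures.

W ≈ -3.81 kJ

Isothermal process: W = nRT ln(V₂/V₁) = nRT ln(P₁/P₂).
W = (0.896)(8.314)(348) × ln(395/1720)
  = 2592 × ln(0.2297) = 2592 × -1.471
W_by_gas = -3814 J.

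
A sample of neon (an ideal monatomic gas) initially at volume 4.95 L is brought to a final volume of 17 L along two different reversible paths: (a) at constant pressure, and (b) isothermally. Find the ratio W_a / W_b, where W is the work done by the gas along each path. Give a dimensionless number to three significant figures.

W_a / W_b ≈ 1.97

Path (a) isobaric: W = P₁(V₂ − V₁) → W_a/(P₁V₁) = 2.434.
Path (b) isothermal: W = P₁V₁ ln(V₂/V₁) → W_b/(P₁V₁) = 1.234.
W_a / W_b = 2.434 / 1.234 = 1.973.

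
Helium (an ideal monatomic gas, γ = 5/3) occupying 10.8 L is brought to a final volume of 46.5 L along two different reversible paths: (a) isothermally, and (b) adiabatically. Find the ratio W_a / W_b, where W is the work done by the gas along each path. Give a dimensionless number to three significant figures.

W_a / W_b ≈ 1.56

Path (a) isothermal: W = P₁V₁ ln(V₂/V₁) → W_a/(P₁V₁) = 1.46.
Path (b) adiabatic: W = P₁V₁(1 − (V₁/V₂)^(γ−1))/(γ−1) → W_b/(P₁V₁) = 0.9332.
W_a / W_b = 1.46 / 0.9332 = 1.564.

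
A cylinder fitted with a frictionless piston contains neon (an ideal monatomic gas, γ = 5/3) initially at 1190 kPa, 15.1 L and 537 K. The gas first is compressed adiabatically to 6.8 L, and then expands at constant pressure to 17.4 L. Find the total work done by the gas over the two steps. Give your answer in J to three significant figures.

Step 1 (adiabatic): W = (P₁V₁ − P₂V₂)/(γ−1) = (17969 − 30585)/0.667 = -18923 J.
After step 1: P = 4498 kPa, V = 6.8 L, T = 914 K.
Step 2 (isobaric): W = PΔV = (4498 kPa)(17.4 − 6.8 L) = 47676 J.
W_total = -18923 + 47676 = 28753 J.

W_total ≈ 28800 J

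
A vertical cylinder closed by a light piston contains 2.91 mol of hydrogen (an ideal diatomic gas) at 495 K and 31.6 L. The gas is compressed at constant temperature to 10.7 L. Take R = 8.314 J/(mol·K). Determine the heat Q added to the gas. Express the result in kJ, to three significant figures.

Q ≈ -13.0 kJ

Isothermal ⇒ ΔU = 0, so Q = W = nRT ln(V₂/V₁).
Q = (2.91)(8.314)(495) ln(10.7/31.6) = 11976 × -1.083 = -12969 J.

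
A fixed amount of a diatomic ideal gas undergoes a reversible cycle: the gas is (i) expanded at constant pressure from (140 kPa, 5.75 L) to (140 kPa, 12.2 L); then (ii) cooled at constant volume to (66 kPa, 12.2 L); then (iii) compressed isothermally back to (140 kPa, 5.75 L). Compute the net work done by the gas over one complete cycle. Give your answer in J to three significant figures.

W_net ≈ 297 J

Leg (i): W = PΔV = (140)(12.2 − 5.75) = 903 J.
Leg (ii): W = 0.
Leg (iii): W = PᵢVᵢ ln(V_f/Vᵢ) = (805.2) ln(5.75/12.2) = -605.7 J.
W_net = 903 − 605.7 = 297.3 J.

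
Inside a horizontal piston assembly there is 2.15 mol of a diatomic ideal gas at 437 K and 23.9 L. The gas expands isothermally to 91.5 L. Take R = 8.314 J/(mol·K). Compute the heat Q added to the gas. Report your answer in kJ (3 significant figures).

Isothermal ⇒ ΔU = 0, so Q = W = nRT ln(V₂/V₁).
Q = (2.15)(8.314)(437) ln(91.5/23.9) = 7811 × 1.342 = 10487 J.

Q ≈ 10.5 kJ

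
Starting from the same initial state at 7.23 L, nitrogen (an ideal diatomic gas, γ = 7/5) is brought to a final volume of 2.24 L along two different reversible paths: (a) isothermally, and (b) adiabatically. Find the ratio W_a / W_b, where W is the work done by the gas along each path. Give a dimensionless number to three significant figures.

Path (a) isothermal: W = P₁V₁ ln(V₂/V₁) → W_a/(P₁V₁) = -1.172.
Path (b) adiabatic: W = P₁V₁(1 − (V₁/V₂)^(γ−1))/(γ−1) → W_b/(P₁V₁) = -1.495.
W_a / W_b = -1.172 / -1.495 = 0.7839.

W_a / W_b ≈ 0.784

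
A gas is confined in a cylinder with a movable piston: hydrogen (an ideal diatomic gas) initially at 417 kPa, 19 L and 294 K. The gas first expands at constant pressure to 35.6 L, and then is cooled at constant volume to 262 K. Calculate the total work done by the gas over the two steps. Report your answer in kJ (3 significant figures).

Step 1 (isobaric): W = PΔV = (417 kPa)(35.6 − 19 L) = 6922 J.
Step 2 (isochoric): W = 0 (constant volume).
W_total = 6922 + 0 = 6922 J.

W_total ≈ 6.92 kJ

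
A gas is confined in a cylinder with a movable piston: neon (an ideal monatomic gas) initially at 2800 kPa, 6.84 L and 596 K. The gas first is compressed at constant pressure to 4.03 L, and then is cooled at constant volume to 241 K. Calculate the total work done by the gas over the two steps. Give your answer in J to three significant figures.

Step 1 (isobaric): W = PΔV = (2800 kPa)(4.03 − 6.84 L) = -7868 J.
Step 2 (isochoric): W = 0 (constant volume).
W_total = -7868 + 0 = -7868 J.

W_total ≈ -7870 J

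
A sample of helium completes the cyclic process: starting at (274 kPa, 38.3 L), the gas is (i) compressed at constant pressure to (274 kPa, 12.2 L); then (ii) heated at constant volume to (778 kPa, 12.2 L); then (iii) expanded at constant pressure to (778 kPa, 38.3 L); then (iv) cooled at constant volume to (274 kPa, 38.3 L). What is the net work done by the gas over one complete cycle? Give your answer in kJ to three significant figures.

W_net ≈ 13.2 kJ

Constant-volume legs do no work.
W(i) = (274)(12.2 − 38.3) = -7151 J; W(iii) = (778)(38.3 − 12.2) = 20306 J.
W_net = -7151 + 20306 = 13154 J (the clockwise enclosed area).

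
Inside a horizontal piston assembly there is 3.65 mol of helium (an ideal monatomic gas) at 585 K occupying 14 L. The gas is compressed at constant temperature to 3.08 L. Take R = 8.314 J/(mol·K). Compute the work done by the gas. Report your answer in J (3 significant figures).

W ≈ -26900 J

Isothermal: W = nRT ln(V₂/V₁).
W = (3.65)(8.314)(585) × ln(3.08/14)
  = 17752 × -1.514
W_by_gas = -26880 J.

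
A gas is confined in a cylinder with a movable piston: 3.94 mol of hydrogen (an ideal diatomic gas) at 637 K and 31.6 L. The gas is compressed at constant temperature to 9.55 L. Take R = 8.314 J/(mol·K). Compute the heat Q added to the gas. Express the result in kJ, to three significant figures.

Q ≈ -25.0 kJ

Isothermal ⇒ ΔU = 0, so Q = W = nRT ln(V₂/V₁).
Q = (3.94)(8.314)(637) ln(9.55/31.6) = 20866 × -1.197 = -24969 J.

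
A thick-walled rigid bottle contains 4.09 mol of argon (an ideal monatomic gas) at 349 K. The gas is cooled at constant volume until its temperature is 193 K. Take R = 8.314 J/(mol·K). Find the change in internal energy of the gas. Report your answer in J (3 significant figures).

Constant volume ⇒ W = 0, so Q = ΔU = nCᵥΔT with Cᵥ = 3R/2 = 12.47 J/(mol·K).
ΔU = (4.09)(12.47)(193 − 349) = -7957 J.

ΔU ≈ -7960 J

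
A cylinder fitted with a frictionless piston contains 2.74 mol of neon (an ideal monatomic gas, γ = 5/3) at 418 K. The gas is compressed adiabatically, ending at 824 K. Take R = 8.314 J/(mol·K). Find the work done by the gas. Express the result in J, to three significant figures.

Adiabatic ⇒ Q = 0, so W_by = −ΔU = nCᵥ(T₁ − T₂).
Cᵥ = 3R/2 = 12.47 J/(mol·K).
W = (2.74)(12.47)(418 − 824) = -13873 J.

W ≈ -13900 J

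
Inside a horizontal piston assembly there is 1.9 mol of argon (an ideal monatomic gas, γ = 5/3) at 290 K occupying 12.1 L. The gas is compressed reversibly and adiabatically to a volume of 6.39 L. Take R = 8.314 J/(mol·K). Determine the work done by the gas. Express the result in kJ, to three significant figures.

Adiabatic: TV^(γ−1) = const with γ = 5/3.
T₂ = T₁ (V₁/V₂)^(γ−1) = 290 × (12.1/6.39)^0.667 = 290 × 1.531 = 443.9 K.
W_by = nCᵥ(T₁ − T₂) = (1.9)(12.47)(290 − 443.9) = -3646 J.

W ≈ -3.65 kJ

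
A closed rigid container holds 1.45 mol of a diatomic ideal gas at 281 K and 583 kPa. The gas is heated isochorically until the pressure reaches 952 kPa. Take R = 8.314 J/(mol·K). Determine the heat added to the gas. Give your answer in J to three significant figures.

Q ≈ 5360 J

Constant volume ⇒ W = 0, so Q = ΔU = nCᵥΔT with Cᵥ = 5R/2 = 20.79 J/(mol·K).
At constant V, T₂/T₁ = P₂/P₁ ⇒ ΔT = T₁(P₂/P₁ − 1) = 281·(952/583 − 1) = 177.9 K.
ΔU = (1.45)(20.79)(177.9) = 5360 J.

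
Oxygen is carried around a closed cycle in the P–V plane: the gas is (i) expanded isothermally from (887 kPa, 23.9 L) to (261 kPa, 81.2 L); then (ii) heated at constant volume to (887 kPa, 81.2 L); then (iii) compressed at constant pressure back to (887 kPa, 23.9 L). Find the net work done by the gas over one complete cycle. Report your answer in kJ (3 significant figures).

W_net ≈ -24.9 kJ

Leg (i): W = PᵢVᵢ ln(V_f/Vᵢ) = (21199) ln(81.2/23.9) = 25928 J.
Leg (ii): W = 0.
Leg (iii): W = PΔV = (887)(23.9 − 81.2) = -50825 J.
W_net = 25928 − 50825 = -24898 J.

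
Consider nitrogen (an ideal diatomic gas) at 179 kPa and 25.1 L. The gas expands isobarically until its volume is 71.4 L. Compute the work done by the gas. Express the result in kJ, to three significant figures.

Isobaric: W = P ΔV.
W = (179 kPa)(71.4 − 25.1 L) = (179)(46.3) = 8288 J.

W ≈ 8.29 kJ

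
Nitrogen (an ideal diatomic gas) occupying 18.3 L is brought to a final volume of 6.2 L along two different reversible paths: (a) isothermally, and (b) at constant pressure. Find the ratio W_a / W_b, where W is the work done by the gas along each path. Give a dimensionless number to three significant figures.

Path (a) isothermal: W = P₁V₁ ln(V₂/V₁) → W_a/(P₁V₁) = -1.082.
Path (b) isobaric: W = P₁(V₂ − V₁) → W_b/(P₁V₁) = -0.6612.
W_a / W_b = -1.082 / -0.6612 = 1.637.

W_a / W_b ≈ 1.64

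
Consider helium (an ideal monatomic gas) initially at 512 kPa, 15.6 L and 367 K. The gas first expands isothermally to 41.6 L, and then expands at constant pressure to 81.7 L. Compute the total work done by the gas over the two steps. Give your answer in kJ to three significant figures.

Step 1 (isothermal): W = P₁V₁ ln(V₂/V₁) = (7987) ln(41.6/15.6) = 7834 J.
After step 1: P = 192 kPa, V = 41.6 L, T = 367 K.
Step 2 (isobaric): W = PΔV = (192 kPa)(81.7 − 41.6 L) = 7699 J.
W_total = 7834 + 7699 = 15533 J.

W_total ≈ 15.5 kJ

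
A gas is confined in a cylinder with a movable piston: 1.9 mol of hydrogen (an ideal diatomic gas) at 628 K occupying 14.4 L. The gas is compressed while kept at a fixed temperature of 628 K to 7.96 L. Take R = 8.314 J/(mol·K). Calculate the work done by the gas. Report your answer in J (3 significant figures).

W ≈ -5880 J

Isothermal: W = nRT ln(V₂/V₁).
W = (1.9)(8.314)(628) × ln(7.96/14.4)
  = 9920 × -0.5928
W_by_gas = -5881 J.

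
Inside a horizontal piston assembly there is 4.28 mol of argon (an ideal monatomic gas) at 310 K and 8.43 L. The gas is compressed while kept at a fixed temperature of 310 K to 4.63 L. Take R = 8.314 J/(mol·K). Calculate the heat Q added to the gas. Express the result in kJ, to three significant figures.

Isothermal ⇒ ΔU = 0, so Q = W = nRT ln(V₂/V₁).
Q = (4.28)(8.314)(310) ln(4.63/8.43) = 11031 × -0.5992 = -6610 J.

Q ≈ -6.61 kJ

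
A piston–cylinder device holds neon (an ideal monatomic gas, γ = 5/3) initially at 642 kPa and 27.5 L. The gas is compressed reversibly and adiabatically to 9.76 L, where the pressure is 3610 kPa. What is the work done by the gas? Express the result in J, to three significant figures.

W ≈ -26400 J

Adiabatic: W = (P₁V₁ − P₂V₂)/(γ − 1) with γ = 5/3.
P₁V₁ = 17655 J, P₂V₂ = 35234 J.
W = (17655 − 35234) / 0.6667 = -26368 J.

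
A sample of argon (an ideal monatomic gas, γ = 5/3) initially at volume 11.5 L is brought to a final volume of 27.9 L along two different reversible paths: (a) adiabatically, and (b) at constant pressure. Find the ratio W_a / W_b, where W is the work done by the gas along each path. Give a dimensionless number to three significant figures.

Path (a) adiabatic: W = P₁V₁(1 − (V₁/V₂)^(γ−1))/(γ−1) → W_a/(P₁V₁) = 0.6692.
Path (b) isobaric: W = P₁(V₂ − V₁) → W_b/(P₁V₁) = 1.426.
W_a / W_b = 0.6692 / 1.426 = 0.4693.

W_a / W_b ≈ 0.469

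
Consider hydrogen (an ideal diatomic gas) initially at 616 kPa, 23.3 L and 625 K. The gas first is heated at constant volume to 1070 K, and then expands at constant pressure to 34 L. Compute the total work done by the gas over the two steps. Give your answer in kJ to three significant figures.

W_total ≈ 11.3 kJ

Step 1 (isochoric): W = 0 (constant volume).
After step 1: P = 1055 kPa (V unchanged).
Step 2 (isobaric): W = PΔV = (1055 kPa)(34 − 23.3 L) = 11284 J.
W_total = 0 + 11284 = 11284 J.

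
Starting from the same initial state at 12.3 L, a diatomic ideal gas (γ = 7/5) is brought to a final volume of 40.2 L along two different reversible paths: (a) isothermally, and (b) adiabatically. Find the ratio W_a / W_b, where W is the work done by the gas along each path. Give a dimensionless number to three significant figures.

W_a / W_b ≈ 1.26

Path (a) isothermal: W = P₁V₁ ln(V₂/V₁) → W_a/(P₁V₁) = 1.184.
Path (b) adiabatic: W = P₁V₁(1 − (V₁/V₂)^(γ−1))/(γ−1) → W_b/(P₁V₁) = 0.9433.
W_a / W_b = 1.184 / 0.9433 = 1.255.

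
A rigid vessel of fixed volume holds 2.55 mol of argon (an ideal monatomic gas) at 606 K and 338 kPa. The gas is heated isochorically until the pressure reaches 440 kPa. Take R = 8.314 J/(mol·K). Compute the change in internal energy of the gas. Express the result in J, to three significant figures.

Constant volume ⇒ W = 0, so Q = ΔU = nCᵥΔT with Cᵥ = 3R/2 = 12.47 J/(mol·K).
At constant V, T₂/T₁ = P₂/P₁ ⇒ ΔT = T₁(P₂/P₁ − 1) = 606·(440/338 − 1) = 182.9 K.
ΔU = (2.55)(12.47)(182.9) = 5816 J.

ΔU ≈ 5820 J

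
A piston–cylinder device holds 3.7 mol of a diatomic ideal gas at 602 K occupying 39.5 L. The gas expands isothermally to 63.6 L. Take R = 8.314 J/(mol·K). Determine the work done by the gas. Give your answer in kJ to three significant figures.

Isothermal: W = nRT ln(V₂/V₁).
W = (3.7)(8.314)(602) × ln(63.6/39.5)
  = 18519 × 0.4763
W_by_gas = 8821 J.

W ≈ 8.82 kJ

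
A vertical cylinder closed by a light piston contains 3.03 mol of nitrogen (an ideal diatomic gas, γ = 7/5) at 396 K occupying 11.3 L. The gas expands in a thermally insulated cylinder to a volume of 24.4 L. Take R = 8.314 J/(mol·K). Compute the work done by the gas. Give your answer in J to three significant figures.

Adiabatic: TV^(γ−1) = const with γ = 7/5.
T₂ = T₁ (V₁/V₂)^(γ−1) = 396 × (11.3/24.4)^0.4 = 396 × 0.735 = 291.1 K.
W_by = nCᵥ(T₁ − T₂) = (3.03)(20.79)(396 − 291.1) = 6609 J.

W ≈ 6610 J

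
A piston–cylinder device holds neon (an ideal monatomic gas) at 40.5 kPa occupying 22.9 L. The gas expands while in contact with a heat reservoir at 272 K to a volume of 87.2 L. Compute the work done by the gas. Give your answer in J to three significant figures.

Isothermal: W = nRT ln(V₂/V₁) = P₁V₁ ln(V₂/V₁).
P₁V₁ = (40.5 kPa)(22.9 L) = 927.4 J.
W = 927.4 × ln(87.2/22.9) = 927.4 × 1.337
W_by_gas = 1240 J.

W ≈ 1240 J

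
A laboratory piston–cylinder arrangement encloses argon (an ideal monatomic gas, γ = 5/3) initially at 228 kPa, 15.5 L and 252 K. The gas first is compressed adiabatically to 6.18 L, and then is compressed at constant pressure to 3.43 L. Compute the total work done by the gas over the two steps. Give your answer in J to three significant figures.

Step 1 (adiabatic): W = (P₁V₁ − P₂V₂)/(γ−1) = (3534 − 6524)/0.667 = -4485 J.
After step 1: P = 1056 kPa, V = 6.18 L, T = 465.2 K.
Step 2 (isobaric): W = PΔV = (1056 kPa)(3.43 − 6.18 L) = -2903 J.
W_total = -4485 − 2903 = -7388 J.

W_total ≈ -7390 J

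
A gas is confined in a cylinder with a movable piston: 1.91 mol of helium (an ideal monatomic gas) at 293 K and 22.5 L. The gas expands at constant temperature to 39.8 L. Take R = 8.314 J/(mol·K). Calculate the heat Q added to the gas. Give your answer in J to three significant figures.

Isothermal ⇒ ΔU = 0, so Q = W = nRT ln(V₂/V₁).
Q = (1.91)(8.314)(293) ln(39.8/22.5) = 4653 × 0.5704 = 2654 J.

Q ≈ 2650 J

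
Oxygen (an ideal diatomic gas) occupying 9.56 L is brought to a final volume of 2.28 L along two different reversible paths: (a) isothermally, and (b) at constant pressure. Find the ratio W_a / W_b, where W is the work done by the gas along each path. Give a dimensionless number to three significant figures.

W_a / W_b ≈ 1.88

Path (a) isothermal: W = P₁V₁ ln(V₂/V₁) → W_a/(P₁V₁) = -1.433.
Path (b) isobaric: W = P₁(V₂ − V₁) → W_b/(P₁V₁) = -0.7615.
W_a / W_b = -1.433 / -0.7615 = 1.882.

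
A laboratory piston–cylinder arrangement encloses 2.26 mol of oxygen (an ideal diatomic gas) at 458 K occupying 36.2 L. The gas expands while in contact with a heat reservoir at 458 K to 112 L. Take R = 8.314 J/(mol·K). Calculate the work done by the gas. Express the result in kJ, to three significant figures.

W ≈ 9.72 kJ

Isothermal: W = nRT ln(V₂/V₁).
W = (2.26)(8.314)(458) × ln(112/36.2)
  = 8606 × 1.129
W_by_gas = 9720 J.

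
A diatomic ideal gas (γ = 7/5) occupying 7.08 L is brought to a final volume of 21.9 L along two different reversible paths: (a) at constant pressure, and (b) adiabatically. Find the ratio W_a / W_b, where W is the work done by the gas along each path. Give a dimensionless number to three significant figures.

W_a / W_b ≈ 2.30

Path (a) isobaric: W = P₁(V₂ − V₁) → W_a/(P₁V₁) = 2.093.
Path (b) adiabatic: W = P₁V₁(1 − (V₁/V₂)^(γ−1))/(γ−1) → W_b/(P₁V₁) = 0.9086.
W_a / W_b = 2.093 / 0.9086 = 2.304.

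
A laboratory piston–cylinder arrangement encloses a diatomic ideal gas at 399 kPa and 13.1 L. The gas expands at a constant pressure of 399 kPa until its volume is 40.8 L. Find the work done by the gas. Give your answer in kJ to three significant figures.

Isobaric: W = P ΔV.
W = (399 kPa)(40.8 − 13.1 L) = (399)(27.7) = 11052 J.

W ≈ 11.1 kJ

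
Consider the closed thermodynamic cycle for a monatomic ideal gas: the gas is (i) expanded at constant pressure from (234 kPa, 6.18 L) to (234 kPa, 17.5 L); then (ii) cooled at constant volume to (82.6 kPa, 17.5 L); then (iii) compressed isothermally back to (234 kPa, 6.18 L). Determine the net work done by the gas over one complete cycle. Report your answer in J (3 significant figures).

W_net ≈ 1140 J

Leg (i): W = PΔV = (234)(17.5 − 6.18) = 2649 J.
Leg (ii): W = 0.
Leg (iii): W = PᵢVᵢ ln(V_f/Vᵢ) = (1446) ln(6.18/17.5) = -1505 J.
W_net = 2649 − 1505 = 1144 J.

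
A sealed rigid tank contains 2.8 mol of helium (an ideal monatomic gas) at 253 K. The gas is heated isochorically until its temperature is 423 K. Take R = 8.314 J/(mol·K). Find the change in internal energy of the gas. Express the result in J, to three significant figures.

ΔU ≈ 5940 J

Constant volume ⇒ W = 0, so Q = ΔU = nCᵥΔT with Cᵥ = 3R/2 = 12.47 J/(mol·K).
ΔU = (2.8)(12.47)(423 − 253) = 5936 J.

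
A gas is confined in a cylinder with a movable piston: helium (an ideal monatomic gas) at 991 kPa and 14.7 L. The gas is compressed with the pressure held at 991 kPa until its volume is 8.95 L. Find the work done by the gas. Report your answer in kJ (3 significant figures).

W ≈ -5.70 kJ

Isobaric: W = P ΔV.
W = (991 kPa)(8.95 − 14.7 L) = (991)(-5.75) = -5698 J.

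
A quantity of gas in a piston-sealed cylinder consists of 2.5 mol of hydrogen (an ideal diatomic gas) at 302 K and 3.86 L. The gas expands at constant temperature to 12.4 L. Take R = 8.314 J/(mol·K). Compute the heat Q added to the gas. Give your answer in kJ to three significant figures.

Isothermal ⇒ ΔU = 0, so Q = W = nRT ln(V₂/V₁).
Q = (2.5)(8.314)(302) ln(12.4/3.86) = 6277 × 1.167 = 7326 J.

Q ≈ 7.33 kJ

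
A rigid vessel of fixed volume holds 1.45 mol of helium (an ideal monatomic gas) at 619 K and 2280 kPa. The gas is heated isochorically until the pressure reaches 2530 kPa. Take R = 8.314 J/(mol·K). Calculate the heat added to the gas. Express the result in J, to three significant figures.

Q ≈ 1230 J

Constant volume ⇒ W = 0, so Q = ΔU = nCᵥΔT with Cᵥ = 3R/2 = 12.47 J/(mol·K).
At constant V, T₂/T₁ = P₂/P₁ ⇒ ΔT = T₁(P₂/P₁ − 1) = 619·(2530/2280 − 1) = 67.87 K.
ΔU = (1.45)(12.47)(67.87) = 1227 J.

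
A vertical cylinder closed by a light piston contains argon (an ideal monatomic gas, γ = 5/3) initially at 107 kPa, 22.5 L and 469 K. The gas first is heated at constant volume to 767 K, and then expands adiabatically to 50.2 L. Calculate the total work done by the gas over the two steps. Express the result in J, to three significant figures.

Step 1 (isochoric): W = 0 (constant volume).
After step 1: P = 175 kPa (V unchanged).
Step 2 (adiabatic): W = (P₁V₁ − P₂V₂)/(γ−1) = (3937 − 2306)/0.667 = 2447 J.
W_total = 0 + 2447 = 2447 J.

W_total ≈ 2450 J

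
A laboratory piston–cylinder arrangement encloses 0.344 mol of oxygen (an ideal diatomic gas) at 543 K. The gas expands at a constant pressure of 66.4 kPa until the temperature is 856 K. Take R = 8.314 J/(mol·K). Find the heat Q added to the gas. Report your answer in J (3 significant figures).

Q ≈ 3130 J

Isobaric: W = nRΔT = (0.344)(8.314)(313) = 895.2 J.
ΔU = nCᵥΔT with Cᵥ = 5R/2: ΔU = (0.344)(20.79)(313) = 2238 J.
Q = ΔU + W = 2238 + 895.2 = 3133 J.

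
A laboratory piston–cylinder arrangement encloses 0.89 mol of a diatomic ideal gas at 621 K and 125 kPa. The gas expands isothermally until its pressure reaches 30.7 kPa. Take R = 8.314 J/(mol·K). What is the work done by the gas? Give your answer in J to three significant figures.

W ≈ 6450 J

Isothermal process: W = nRT ln(V₂/V₁) = nRT ln(P₁/P₂).
W = (0.89)(8.314)(621) × ln(125/30.7)
  = 4595 × ln(4.072) = 4595 × 1.404
W_by_gas = 6452 J.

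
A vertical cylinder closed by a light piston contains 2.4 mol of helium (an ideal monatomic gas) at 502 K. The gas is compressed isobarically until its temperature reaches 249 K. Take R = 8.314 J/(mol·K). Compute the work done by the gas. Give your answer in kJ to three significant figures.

W ≈ -5.05 kJ

Isobaric: W = P ΔV = nR ΔT.
W = (2.4)(8.314)(249 − 502) = -5048 J.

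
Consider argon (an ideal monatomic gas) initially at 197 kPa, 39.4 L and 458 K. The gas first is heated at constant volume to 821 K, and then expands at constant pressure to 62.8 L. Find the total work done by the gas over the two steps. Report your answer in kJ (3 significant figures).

Step 1 (isochoric): W = 0 (constant volume).
After step 1: P = 353.1 kPa (V unchanged).
Step 2 (isobaric): W = PΔV = (353.1 kPa)(62.8 − 39.4 L) = 8263 J.
W_total = 0 + 8263 = 8263 J.

W_total ≈ 8.26 kJ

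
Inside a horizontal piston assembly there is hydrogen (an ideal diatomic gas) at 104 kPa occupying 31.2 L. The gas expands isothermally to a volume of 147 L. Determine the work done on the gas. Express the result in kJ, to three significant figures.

W ≈ -5.03 kJ

Isothermal: W = nRT ln(V₂/V₁) = P₁V₁ ln(V₂/V₁).
P₁V₁ = (104 kPa)(31.2 L) = 3245 J.
W = 3245 × ln(147/31.2) = 3245 × 1.55
W_by_gas = 5029 J; work on gas = −W_by = -5029 J.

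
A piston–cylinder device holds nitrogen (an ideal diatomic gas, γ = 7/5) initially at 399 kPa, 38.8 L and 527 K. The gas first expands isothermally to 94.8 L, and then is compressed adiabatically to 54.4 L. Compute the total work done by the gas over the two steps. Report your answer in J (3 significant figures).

W_total ≈ 4200 J

Step 1 (isothermal): W = P₁V₁ ln(V₂/V₁) = (15481) ln(94.8/38.8) = 13830 J.
After step 1: P = 163.3 kPa, V = 94.8 L, T = 527 K.
Step 2 (adiabatic): W = (P₁V₁ − P₂V₂)/(γ−1) = (15481 − 19333)/0.4 = -9628 J.
W_total = 13830 − 9628 = 4202 J.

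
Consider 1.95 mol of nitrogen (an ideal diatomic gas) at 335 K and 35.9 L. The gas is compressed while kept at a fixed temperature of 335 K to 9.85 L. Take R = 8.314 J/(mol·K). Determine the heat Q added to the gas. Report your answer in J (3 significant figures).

Q ≈ -7020 J

Isothermal ⇒ ΔU = 0, so Q = W = nRT ln(V₂/V₁).
Q = (1.95)(8.314)(335) ln(9.85/35.9) = 5431 × -1.293 = -7024 J.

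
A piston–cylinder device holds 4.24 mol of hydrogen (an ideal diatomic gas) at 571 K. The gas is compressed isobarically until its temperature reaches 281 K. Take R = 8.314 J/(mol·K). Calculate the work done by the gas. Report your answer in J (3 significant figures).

W ≈ -10200 J

Isobaric: W = P ΔV = nR ΔT.
W = (4.24)(8.314)(281 − 571) = -10223 J.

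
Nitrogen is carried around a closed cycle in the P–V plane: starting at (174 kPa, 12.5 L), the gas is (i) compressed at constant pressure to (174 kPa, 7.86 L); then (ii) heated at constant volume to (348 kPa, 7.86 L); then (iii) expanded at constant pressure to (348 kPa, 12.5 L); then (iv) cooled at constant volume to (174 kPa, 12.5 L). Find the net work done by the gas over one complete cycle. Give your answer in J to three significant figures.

W_net ≈ 807 J

Constant-volume legs do no work.
W(i) = (174)(7.86 − 12.5) = -807.4 J; W(iii) = (348)(12.5 − 7.86) = 1615 J.
W_net = -807.4 + 1615 = 807.4 J (the clockwise enclosed area).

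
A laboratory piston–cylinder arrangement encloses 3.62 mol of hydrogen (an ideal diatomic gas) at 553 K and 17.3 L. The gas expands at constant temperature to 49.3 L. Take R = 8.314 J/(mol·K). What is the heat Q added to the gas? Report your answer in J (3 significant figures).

Isothermal ⇒ ΔU = 0, so Q = W = nRT ln(V₂/V₁).
Q = (3.62)(8.314)(553) ln(49.3/17.3) = 16643 × 1.047 = 17429 J.

Q ≈ 17400 J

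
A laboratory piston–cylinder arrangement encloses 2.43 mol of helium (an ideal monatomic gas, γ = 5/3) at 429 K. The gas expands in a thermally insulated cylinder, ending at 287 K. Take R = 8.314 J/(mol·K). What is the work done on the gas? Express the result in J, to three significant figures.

W ≈ -4300 J

Adiabatic ⇒ Q = 0, so W_by = −ΔU = nCᵥ(T₁ − T₂).
Cᵥ = 3R/2 = 12.47 J/(mol·K).
W = (2.43)(12.47)(429 − 287) = 4303 J.
Work on gas = −W_by = -4303 J.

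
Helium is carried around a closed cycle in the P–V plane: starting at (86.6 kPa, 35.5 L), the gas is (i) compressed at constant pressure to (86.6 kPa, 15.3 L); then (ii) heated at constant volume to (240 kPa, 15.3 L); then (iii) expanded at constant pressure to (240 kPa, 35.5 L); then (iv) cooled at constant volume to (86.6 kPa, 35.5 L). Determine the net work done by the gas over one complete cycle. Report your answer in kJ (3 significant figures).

W_net ≈ 3.10 kJ

Constant-volume legs do no work.
W(i) = (86.6)(15.3 − 35.5) = -1749 J; W(iii) = (240)(35.5 − 15.3) = 4848 J.
W_net = -1749 + 4848 = 3099 J (the clockwise enclosed area).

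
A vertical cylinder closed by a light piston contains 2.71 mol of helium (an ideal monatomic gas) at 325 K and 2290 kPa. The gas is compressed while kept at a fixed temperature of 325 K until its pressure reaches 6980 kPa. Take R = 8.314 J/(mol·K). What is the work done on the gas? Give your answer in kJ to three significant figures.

Isothermal process: W = nRT ln(V₂/V₁) = nRT ln(P₁/P₂).
W = (2.71)(8.314)(325) × ln(2290/6980)
  = 7323 × ln(0.3281) = 7323 × -1.114
W_by_gas = -8161 J; work on gas = −W_by = 8161 J.

W ≈ 8.16 kJ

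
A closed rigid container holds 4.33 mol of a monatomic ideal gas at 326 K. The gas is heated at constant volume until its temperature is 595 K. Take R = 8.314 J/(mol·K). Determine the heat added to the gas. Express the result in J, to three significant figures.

Constant volume ⇒ W = 0, so Q = ΔU = nCᵥΔT with Cᵥ = 3R/2 = 12.47 J/(mol·K).
ΔU = (4.33)(12.47)(595 − 326) = 14526 J.

Q ≈ 14500 J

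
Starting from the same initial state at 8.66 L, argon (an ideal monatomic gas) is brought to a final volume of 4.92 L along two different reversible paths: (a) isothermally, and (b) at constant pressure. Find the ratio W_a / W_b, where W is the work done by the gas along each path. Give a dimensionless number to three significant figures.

Path (a) isothermal: W = P₁V₁ ln(V₂/V₁) → W_a/(P₁V₁) = -0.5654.
Path (b) isobaric: W = P₁(V₂ − V₁) → W_b/(P₁V₁) = -0.4319.
W_a / W_b = -0.5654 / -0.4319 = 1.309.

W_a / W_b ≈ 1.31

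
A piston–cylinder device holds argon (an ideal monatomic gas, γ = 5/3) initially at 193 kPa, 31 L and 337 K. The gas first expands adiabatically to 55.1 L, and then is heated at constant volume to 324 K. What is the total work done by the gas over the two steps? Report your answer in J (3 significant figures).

W_total ≈ 2860 J

Step 1 (adiabatic): W = (P₁V₁ − P₂V₂)/(γ−1) = (5983 − 4077)/0.667 = 2858 J.
Step 2 (isochoric): W = 0 (constant volume).
W_total = 2858 + 0 = 2858 J.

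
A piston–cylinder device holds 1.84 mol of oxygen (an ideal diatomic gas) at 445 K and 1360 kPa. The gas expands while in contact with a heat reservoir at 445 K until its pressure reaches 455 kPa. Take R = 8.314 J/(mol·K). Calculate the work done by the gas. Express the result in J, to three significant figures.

W ≈ 7450 J

Isothermal process: W = nRT ln(V₂/V₁) = nRT ln(P₁/P₂).
W = (1.84)(8.314)(445) × ln(1360/455)
  = 6808 × ln(2.989) = 6808 × 1.095
W_by_gas = 7454 J.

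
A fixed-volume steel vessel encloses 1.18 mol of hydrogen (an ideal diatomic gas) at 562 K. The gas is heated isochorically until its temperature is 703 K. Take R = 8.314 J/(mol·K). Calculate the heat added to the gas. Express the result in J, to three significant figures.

Q ≈ 3460 J

Constant volume ⇒ W = 0, so Q = ΔU = nCᵥΔT with Cᵥ = 5R/2 = 20.79 J/(mol·K).
ΔU = (1.18)(20.79)(703 − 562) = 3458 J.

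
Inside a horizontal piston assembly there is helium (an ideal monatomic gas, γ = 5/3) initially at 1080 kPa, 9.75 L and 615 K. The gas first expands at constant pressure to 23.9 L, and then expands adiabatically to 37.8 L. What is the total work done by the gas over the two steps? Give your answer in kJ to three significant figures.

W_total ≈ 25.5 kJ

Step 1 (isobaric): W = PΔV = (1080 kPa)(23.9 − 9.75 L) = 15282 J.
After step 1: P = 1080 kPa, V = 23.9 L, T = 1508 K.
Step 2 (adiabatic): W = (P₁V₁ − P₂V₂)/(γ−1) = (25812 − 19015)/0.667 = 10196 J.
W_total = 15282 + 10196 = 25478 J.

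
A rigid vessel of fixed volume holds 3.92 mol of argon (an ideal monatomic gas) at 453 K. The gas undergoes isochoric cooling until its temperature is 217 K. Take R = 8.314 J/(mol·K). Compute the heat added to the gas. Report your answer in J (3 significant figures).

Constant volume ⇒ W = 0, so Q = ΔU = nCᵥΔT with Cᵥ = 3R/2 = 12.47 J/(mol·K).
ΔU = (3.92)(12.47)(217 − 453) = -11537 J.

Q ≈ -11500 J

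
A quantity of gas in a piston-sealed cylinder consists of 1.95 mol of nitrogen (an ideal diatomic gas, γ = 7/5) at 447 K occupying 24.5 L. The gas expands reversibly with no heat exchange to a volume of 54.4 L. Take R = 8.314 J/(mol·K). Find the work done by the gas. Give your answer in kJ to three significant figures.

W ≈ 4.95 kJ

Adiabatic: TV^(γ−1) = const with γ = 7/5.
T₂ = T₁ (V₁/V₂)^(γ−1) = 447 × (24.5/54.4)^0.4 = 447 × 0.7268 = 324.9 K.
W_by = nCᵥ(T₁ − T₂) = (1.95)(20.79)(447 − 324.9) = 4949 J.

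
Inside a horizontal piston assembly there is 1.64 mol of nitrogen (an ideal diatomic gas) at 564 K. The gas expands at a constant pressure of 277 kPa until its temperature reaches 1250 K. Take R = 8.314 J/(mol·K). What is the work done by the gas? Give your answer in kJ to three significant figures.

Isobaric: W = P ΔV = nR ΔT.
W = (1.64)(8.314)(1250 − 564) = 9354 J.

W ≈ 9.35 kJ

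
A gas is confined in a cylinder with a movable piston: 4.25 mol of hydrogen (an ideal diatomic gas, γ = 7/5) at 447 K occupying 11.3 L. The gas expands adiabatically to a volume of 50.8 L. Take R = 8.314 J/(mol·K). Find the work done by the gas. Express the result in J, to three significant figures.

W ≈ 17800 J

Adiabatic: TV^(γ−1) = const with γ = 7/5.
T₂ = T₁ (V₁/V₂)^(γ−1) = 447 × (11.3/50.8)^0.4 = 447 × 0.5481 = 245 K.
W_by = nCᵥ(T₁ − T₂) = (4.25)(20.79)(447 − 245) = 17843 J.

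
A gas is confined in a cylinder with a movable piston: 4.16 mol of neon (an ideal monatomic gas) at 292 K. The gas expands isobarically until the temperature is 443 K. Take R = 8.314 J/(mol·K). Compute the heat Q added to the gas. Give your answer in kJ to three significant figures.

Isobaric: W = nRΔT = (4.16)(8.314)(151) = 5223 J.
ΔU = nCᵥΔT with Cᵥ = 3R/2: ΔU = (4.16)(12.47)(151) = 7834 J.
Q = ΔU + W = 7834 + 5223 = 13056 J.

Q ≈ 13.1 kJ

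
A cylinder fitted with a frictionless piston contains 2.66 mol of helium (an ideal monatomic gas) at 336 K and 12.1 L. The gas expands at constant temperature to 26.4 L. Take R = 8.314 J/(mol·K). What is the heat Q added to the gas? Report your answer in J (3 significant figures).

Q ≈ 5800 J

Isothermal ⇒ ΔU = 0, so Q = W = nRT ln(V₂/V₁).
Q = (2.66)(8.314)(336) ln(26.4/12.1) = 7431 × 0.7802 = 5797 J.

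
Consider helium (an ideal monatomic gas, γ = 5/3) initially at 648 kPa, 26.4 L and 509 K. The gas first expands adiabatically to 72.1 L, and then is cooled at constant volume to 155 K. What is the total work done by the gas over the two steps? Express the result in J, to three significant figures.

Step 1 (adiabatic): W = (P₁V₁ − P₂V₂)/(γ−1) = (17107 − 8756)/0.667 = 12527 J.
Step 2 (isochoric): W = 0 (constant volume).
W_total = 12527 + 0 = 12527 J.

W_total ≈ 12500 J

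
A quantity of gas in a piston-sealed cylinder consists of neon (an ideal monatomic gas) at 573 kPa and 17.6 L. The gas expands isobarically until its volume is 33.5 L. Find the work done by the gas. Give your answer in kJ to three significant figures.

W ≈ 9.11 kJ

Isobaric: W = P ΔV.
W = (573 kPa)(33.5 − 17.6 L) = (573)(15.9) = 9111 J.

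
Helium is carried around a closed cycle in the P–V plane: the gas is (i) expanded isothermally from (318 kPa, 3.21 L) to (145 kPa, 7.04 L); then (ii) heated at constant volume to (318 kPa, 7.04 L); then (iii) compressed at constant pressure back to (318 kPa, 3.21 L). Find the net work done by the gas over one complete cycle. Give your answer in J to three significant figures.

Leg (i): W = PᵢVᵢ ln(V_f/Vᵢ) = (1021) ln(7.04/3.21) = 801.7 J.
Leg (ii): W = 0.
Leg (iii): W = PΔV = (318)(3.21 − 7.04) = -1218 J.
W_net = 801.7 − 1218 = -416.3 J.

W_net ≈ -416 J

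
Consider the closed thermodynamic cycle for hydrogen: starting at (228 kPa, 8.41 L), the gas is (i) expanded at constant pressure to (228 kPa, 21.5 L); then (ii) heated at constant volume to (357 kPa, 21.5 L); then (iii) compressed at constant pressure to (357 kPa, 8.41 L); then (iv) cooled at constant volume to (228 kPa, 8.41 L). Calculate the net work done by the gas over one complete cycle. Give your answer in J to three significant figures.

Constant-volume legs do no work.
W(i) = (228)(21.5 − 8.41) = 2985 J; W(iii) = (357)(8.41 − 21.5) = -4673 J.
W_net = 2985 − 4673 = -1689 J (the counter-clockwise enclosed area).

W_net ≈ -1690 J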